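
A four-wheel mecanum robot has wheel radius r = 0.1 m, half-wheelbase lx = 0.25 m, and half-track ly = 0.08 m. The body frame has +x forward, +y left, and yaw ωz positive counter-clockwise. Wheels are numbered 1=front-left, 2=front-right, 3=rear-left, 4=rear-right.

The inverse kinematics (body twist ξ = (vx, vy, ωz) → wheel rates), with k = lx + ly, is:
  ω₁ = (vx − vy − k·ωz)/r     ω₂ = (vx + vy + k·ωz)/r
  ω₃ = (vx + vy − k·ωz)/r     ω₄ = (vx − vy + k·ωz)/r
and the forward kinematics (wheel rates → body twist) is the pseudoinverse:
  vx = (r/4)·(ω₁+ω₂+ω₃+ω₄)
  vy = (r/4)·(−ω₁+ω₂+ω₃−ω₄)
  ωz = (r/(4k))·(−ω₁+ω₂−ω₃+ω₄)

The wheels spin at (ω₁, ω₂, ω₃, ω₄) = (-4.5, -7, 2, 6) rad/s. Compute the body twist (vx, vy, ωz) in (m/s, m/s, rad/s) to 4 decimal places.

(-0.0875, -0.1625, 0.1136)

k = lx + ly = 0.25 + 0.08 = 0.3300
ω₁+ω₂+ω₃+ω₄ = -3.5000  →  vx = (0.1/4)·-3.5000 = -0.0875
−ω₁+ω₂+ω₃−ω₄ = -6.5000  →  vy = (0.1/4)·-6.5000 = -0.1625
−ω₁+ω₂−ω₃+ω₄ = 1.5000  →  ωz = (0.1/1.3200)·1.5000 = 0.1136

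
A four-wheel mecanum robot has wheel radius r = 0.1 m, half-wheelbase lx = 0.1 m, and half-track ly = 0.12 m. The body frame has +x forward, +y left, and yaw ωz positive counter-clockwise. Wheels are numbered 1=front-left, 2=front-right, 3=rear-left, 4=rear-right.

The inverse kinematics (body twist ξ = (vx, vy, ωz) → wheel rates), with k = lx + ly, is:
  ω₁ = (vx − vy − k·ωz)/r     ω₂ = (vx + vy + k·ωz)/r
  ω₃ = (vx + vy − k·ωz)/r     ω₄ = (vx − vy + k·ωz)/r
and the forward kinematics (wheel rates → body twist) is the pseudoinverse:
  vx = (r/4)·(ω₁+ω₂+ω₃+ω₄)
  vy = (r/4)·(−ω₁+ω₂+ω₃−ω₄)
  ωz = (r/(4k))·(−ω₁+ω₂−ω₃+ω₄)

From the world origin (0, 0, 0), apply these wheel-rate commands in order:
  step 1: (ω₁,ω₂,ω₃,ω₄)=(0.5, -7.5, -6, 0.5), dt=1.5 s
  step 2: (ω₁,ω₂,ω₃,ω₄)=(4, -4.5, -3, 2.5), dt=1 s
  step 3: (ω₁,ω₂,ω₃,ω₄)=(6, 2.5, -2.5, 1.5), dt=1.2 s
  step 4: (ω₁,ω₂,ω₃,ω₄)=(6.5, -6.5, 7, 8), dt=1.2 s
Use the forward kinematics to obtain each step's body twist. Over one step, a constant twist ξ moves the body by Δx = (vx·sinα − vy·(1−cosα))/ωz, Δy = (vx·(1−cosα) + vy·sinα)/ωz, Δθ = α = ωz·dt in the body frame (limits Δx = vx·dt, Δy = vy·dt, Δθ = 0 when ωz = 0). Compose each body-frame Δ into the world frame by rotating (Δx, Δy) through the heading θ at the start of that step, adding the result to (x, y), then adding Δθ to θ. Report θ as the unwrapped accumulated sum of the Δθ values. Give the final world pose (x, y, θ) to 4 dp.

(-0.9051, -1.5701, -2.1648)

step 1: ξ=(vx,vy,ωz)=(-0.3125, -0.3625, -0.1705), dt=1.5 → body Δ=(-0.5328, -0.4782, -0.2557) → world pose (-0.5328, -0.4782, -0.2557)
step 2: ξ=(vx,vy,ωz)=(-0.0250, -0.3500, -0.3409), dt=1.0 → body Δ=(-0.0836, -0.3390, -0.3409) → world pose (-0.6994, -0.7851, -0.5966)
step 3: ξ=(vx,vy,ωz)=(0.1875, -0.1875, 0.0568), dt=1.2 → body Δ=(0.2325, -0.2172, 0.0682) → world pose (-0.6291, -1.0954, -0.5284)
step 4: ξ=(vx,vy,ωz)=(0.3750, -0.3500, -1.3636), dt=1.2 → body Δ=(0.0009, -0.5491, -1.6364) → world pose (-0.9051, -1.5701, -2.1648)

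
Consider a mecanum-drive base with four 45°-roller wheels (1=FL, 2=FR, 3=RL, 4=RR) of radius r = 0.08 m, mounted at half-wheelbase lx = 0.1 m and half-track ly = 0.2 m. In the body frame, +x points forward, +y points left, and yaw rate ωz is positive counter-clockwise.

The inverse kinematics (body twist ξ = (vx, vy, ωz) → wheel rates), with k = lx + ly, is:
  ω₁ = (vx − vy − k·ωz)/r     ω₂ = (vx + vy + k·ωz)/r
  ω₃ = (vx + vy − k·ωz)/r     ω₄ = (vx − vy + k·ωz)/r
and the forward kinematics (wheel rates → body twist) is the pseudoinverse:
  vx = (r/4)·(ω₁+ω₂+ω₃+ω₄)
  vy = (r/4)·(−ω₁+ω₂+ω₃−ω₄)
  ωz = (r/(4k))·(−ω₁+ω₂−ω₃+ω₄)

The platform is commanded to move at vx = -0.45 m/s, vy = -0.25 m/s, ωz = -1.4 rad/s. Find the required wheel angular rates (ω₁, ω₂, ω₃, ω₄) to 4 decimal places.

k = lx + ly = 0.1 + 0.2 = 0.3000;  k·ωz = 0.3000·-1.4 = -0.4200
ω₁ (FL) = (vx − vy − k·ωz)/r = 0.2200/0.08 = 2.7500
ω₂ (FR) = (vx + vy + k·ωz)/r = -1.1200/0.08 = -14.0000
ω₃ (RL) = (vx + vy − k·ωz)/r = -0.2800/0.08 = -3.5000
ω₄ (RR) = (vx − vy + k·ωz)/r = -0.6200/0.08 = -7.7500

(2.7500, -14.0000, -3.5000, -7.7500)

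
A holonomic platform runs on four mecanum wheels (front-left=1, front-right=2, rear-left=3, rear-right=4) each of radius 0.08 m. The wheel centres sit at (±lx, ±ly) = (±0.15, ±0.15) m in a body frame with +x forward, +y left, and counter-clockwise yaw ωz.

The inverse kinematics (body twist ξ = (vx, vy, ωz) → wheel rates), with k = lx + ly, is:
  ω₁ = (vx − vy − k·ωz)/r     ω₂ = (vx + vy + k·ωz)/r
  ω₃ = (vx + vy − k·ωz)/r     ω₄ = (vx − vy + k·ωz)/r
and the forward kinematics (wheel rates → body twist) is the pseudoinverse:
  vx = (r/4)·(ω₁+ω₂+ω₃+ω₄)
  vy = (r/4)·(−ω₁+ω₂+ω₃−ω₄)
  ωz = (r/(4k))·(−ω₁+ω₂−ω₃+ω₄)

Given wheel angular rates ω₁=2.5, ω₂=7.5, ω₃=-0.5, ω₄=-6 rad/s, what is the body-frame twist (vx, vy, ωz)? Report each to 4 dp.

k = lx + ly = 0.15 + 0.15 = 0.3000
ω₁+ω₂+ω₃+ω₄ = 3.5000  →  vx = (0.08/4)·3.5000 = 0.0700
−ω₁+ω₂+ω₃−ω₄ = 10.5000  →  vy = (0.08/4)·10.5000 = 0.2100
−ω₁+ω₂−ω₃+ω₄ = -0.5000  →  ωz = (0.08/1.2000)·-0.5000 = -0.0333

(0.0700, 0.2100, -0.0333)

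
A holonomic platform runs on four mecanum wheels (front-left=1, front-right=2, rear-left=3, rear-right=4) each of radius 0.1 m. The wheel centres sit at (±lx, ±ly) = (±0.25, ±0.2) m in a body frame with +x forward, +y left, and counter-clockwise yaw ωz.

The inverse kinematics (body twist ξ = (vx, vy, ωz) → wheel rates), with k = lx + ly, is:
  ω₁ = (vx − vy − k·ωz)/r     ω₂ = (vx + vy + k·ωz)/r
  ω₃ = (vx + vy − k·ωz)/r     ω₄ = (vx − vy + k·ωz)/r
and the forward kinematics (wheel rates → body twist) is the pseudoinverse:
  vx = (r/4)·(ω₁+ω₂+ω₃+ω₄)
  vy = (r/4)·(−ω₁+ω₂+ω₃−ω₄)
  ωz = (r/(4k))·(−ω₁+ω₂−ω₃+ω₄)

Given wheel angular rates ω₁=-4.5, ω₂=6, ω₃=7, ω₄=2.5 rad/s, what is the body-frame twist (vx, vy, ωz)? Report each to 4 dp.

k = lx + ly = 0.25 + 0.2 = 0.4500
ω₁+ω₂+ω₃+ω₄ = 11.0000  →  vx = (0.1/4)·11.0000 = 0.2750
−ω₁+ω₂+ω₃−ω₄ = 15.0000  →  vy = (0.1/4)·15.0000 = 0.3750
−ω₁+ω₂−ω₃+ω₄ = 6.0000  →  ωz = (0.1/1.8000)·6.0000 = 0.3333

(0.2750, 0.3750, 0.3333)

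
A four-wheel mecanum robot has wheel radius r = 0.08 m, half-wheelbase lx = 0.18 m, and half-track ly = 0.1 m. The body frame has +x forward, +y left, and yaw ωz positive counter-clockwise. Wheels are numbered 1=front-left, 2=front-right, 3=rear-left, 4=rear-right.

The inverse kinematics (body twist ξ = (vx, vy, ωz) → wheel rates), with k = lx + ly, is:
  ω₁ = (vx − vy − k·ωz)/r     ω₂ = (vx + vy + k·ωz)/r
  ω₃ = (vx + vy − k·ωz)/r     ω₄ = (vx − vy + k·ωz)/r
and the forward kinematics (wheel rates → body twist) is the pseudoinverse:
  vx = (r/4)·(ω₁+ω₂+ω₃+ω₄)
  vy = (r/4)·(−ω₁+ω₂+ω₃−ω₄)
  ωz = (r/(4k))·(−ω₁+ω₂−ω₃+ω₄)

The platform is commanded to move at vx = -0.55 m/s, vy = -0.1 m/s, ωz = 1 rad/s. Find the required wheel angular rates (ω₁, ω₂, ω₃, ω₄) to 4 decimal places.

k = lx + ly = 0.18 + 0.1 = 0.2800;  k·ωz = 0.2800·1 = 0.2800
ω₁ (FL) = (vx − vy − k·ωz)/r = -0.7300/0.08 = -9.1250
ω₂ (FR) = (vx + vy + k·ωz)/r = -0.3700/0.08 = -4.6250
ω₃ (RL) = (vx + vy − k·ωz)/r = -0.9300/0.08 = -11.6250
ω₄ (RR) = (vx − vy + k·ωz)/r = -0.1700/0.08 = -2.1250

(-9.1250, -4.6250, -11.6250, -2.1250)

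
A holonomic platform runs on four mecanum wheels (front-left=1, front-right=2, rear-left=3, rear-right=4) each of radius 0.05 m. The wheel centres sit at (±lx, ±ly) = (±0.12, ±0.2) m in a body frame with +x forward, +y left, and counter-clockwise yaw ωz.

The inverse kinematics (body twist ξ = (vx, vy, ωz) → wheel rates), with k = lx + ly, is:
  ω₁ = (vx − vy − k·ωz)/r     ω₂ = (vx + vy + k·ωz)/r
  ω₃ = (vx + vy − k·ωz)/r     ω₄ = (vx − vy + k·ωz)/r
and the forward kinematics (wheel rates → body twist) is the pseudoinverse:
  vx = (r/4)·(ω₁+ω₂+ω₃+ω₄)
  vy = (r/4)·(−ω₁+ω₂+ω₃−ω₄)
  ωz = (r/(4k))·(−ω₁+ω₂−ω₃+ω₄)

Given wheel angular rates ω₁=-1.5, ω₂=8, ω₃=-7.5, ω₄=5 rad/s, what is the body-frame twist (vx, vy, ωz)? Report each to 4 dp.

k = lx + ly = 0.12 + 0.2 = 0.3200
ω₁+ω₂+ω₃+ω₄ = 4.0000  →  vx = (0.05/4)·4.0000 = 0.0500
−ω₁+ω₂+ω₃−ω₄ = -3.0000  →  vy = (0.05/4)·-3.0000 = -0.0375
−ω₁+ω₂−ω₃+ω₄ = 22.0000  →  ωz = (0.05/1.2800)·22.0000 = 0.8594

(0.0500, -0.0375, 0.8594)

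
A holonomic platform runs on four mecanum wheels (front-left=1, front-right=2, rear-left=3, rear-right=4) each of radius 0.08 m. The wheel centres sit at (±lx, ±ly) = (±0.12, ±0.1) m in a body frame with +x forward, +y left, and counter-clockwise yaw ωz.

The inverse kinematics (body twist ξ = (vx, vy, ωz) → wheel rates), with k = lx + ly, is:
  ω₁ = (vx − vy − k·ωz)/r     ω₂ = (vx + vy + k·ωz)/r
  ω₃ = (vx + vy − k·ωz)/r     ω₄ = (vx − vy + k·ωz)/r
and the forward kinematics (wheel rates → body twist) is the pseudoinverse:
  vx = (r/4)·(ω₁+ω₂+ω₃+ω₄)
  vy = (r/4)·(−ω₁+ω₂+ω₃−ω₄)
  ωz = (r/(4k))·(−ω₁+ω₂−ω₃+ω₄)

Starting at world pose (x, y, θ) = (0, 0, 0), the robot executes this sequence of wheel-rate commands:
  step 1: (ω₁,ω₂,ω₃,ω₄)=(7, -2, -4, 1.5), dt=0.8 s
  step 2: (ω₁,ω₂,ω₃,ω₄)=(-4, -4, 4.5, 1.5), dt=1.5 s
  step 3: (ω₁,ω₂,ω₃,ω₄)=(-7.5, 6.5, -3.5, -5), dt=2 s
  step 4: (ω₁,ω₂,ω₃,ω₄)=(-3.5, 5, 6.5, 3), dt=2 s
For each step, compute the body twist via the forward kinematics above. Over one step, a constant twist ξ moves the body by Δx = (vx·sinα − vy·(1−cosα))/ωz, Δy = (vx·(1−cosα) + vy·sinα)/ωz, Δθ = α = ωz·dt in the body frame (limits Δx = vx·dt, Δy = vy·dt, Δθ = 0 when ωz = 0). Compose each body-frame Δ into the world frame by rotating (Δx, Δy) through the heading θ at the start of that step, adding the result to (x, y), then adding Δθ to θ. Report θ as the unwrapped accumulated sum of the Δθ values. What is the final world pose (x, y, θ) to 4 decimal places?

step 1: ξ=(vx,vy,ωz)=(0.0500, -0.2900, -0.3182), dt=0.8 → body Δ=(0.0102, -0.2346, -0.2545) → world pose (0.0102, -0.2346, -0.2545)
step 2: ξ=(vx,vy,ωz)=(-0.0400, 0.0600, -0.2727), dt=1.5 → body Δ=(-0.0402, 0.0996, -0.4091) → world pose (-0.0036, -0.1280, -0.6636)
step 3: ξ=(vx,vy,ωz)=(-0.1900, 0.3100, 1.1364), dt=2.0 → body Δ=(-0.5766, -0.0669, 2.2727) → world pose (-0.4990, 0.1745, 1.6091)
step 4: ξ=(vx,vy,ωz)=(0.2200, 0.2400, 0.4545), dt=2.0 → body Δ=(0.1783, 0.6032, 0.9091) → world pose (-1.1086, 0.3295, 2.5182)

(-1.1086, 0.3295, 2.5182)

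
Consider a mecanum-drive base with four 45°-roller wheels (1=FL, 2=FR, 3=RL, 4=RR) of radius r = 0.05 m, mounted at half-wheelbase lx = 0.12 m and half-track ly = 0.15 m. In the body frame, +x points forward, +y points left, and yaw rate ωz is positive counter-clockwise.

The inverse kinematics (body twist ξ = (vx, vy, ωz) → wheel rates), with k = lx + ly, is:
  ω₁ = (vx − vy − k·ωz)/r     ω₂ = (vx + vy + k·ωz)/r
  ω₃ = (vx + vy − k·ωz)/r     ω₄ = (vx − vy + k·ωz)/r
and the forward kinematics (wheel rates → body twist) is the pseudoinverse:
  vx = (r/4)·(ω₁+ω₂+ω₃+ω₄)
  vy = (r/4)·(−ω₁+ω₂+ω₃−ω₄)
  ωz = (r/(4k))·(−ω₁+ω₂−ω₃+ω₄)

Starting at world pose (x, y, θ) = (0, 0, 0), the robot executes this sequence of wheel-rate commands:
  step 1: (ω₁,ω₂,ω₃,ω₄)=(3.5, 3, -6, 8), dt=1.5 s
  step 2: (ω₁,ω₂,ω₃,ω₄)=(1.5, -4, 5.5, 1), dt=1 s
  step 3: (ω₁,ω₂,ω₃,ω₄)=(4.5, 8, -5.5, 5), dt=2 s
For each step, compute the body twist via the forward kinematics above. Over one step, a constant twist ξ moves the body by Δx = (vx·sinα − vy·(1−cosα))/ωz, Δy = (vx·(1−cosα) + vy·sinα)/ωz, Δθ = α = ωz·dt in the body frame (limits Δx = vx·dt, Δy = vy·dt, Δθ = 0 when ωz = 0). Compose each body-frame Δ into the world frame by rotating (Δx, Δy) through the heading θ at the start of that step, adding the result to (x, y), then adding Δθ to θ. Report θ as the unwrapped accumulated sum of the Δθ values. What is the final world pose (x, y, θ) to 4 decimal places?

step 1: ξ=(vx,vy,ωz)=(0.1063, -0.1813, 0.6250), dt=1.5 → body Δ=(0.2554, -0.1644, 0.9375) → world pose (0.2554, -0.1644, 0.9375)
step 2: ξ=(vx,vy,ωz)=(0.0500, -0.0125, -0.4630), dt=1.0 → body Δ=(0.0454, -0.0234, -0.4630) → world pose (0.3012, -0.1416, 0.4745)
step 3: ξ=(vx,vy,ωz)=(0.1500, -0.0875, 0.6481), dt=2.0 → body Δ=(0.3212, 0.0388, 1.2963) → world pose (0.5691, 0.0396, 1.7708)

(0.5691, 0.0396, 1.7708)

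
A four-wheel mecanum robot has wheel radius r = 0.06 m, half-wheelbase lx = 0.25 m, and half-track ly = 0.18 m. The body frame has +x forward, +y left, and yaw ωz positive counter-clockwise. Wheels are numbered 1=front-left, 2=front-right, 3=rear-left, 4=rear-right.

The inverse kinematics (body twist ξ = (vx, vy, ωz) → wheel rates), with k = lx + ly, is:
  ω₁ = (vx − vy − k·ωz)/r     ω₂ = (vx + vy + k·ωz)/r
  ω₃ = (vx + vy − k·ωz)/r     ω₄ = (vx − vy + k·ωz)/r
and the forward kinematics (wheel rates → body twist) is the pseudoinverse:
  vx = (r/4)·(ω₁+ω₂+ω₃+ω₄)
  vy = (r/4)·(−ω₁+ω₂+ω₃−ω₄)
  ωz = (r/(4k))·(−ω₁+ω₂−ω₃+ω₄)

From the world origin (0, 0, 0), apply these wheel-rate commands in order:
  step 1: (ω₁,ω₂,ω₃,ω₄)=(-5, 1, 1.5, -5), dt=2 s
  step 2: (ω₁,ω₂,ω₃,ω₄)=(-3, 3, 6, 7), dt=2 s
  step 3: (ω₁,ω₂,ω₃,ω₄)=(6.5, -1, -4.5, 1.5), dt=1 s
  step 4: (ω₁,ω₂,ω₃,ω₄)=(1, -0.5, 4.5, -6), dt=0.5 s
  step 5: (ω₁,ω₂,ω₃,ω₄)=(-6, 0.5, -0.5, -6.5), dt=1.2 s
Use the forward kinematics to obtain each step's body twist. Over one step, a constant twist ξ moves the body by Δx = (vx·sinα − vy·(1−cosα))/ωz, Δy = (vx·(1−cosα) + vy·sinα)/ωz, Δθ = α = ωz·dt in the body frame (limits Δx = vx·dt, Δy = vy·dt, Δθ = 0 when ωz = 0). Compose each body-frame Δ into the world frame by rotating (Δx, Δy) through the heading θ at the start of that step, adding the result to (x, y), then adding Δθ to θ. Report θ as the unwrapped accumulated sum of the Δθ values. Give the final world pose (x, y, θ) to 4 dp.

step 1: ξ=(vx,vy,ωz)=(-0.1125, 0.1875, -0.0174), dt=2.0 → body Δ=(-0.2184, 0.3788, -0.0349) → world pose (-0.2184, 0.3788, -0.0349)
step 2: ξ=(vx,vy,ωz)=(0.1950, 0.0750, 0.2442), dt=2.0 → body Δ=(0.3388, 0.2375, 0.4884) → world pose (0.1284, 0.6044, 0.4535)
step 3: ξ=(vx,vy,ωz)=(0.0375, -0.2025, -0.0523), dt=1.0 → body Δ=(0.0322, -0.2034, -0.0523) → world pose (0.2465, 0.4356, 0.4012)
step 4: ξ=(vx,vy,ωz)=(-0.0150, 0.1350, -0.4186), dt=0.5 → body Δ=(-0.0004, 0.0678, -0.2093) → world pose (0.2196, 0.4979, 0.1919)
step 5: ξ=(vx,vy,ωz)=(-0.1875, 0.1875, 0.0174), dt=1.2 → body Δ=(-0.2273, 0.2226, 0.0209) → world pose (-0.0460, 0.6731, 0.2128)

(-0.0460, 0.6731, 0.2128)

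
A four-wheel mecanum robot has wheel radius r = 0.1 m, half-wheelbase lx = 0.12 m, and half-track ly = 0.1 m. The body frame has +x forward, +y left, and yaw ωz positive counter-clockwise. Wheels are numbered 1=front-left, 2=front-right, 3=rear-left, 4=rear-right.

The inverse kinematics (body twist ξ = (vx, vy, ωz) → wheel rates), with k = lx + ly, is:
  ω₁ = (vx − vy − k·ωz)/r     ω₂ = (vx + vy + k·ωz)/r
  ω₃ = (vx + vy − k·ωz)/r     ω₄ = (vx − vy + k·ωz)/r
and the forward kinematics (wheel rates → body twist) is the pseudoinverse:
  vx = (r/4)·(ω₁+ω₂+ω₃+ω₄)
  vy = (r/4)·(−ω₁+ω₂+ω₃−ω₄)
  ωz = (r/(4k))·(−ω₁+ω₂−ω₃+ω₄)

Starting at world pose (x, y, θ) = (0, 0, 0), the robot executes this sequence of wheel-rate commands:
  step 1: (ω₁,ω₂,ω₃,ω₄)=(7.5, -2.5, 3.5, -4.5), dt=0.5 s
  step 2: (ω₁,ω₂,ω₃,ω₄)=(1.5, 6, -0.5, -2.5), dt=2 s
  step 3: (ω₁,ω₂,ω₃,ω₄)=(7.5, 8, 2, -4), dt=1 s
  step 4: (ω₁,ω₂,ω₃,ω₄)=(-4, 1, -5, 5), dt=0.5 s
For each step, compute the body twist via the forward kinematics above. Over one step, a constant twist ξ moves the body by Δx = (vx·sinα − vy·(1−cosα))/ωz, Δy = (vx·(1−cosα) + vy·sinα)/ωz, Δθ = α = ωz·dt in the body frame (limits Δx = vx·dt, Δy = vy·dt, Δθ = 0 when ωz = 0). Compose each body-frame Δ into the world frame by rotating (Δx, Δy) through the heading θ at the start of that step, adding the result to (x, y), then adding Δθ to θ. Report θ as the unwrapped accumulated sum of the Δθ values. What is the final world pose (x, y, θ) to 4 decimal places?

step 1: ξ=(vx,vy,ωz)=(0.1000, -0.0500, -2.0455), dt=0.5 → body Δ=(0.0300, -0.0443, -1.0227) → world pose (0.0300, -0.0443, -1.0227)
step 2: ξ=(vx,vy,ωz)=(0.1125, 0.1625, 0.2841), dt=2.0 → body Δ=(0.1232, 0.3700, 0.5682) → world pose (0.4100, 0.0433, -0.4545)
step 3: ξ=(vx,vy,ωz)=(0.3375, 0.1625, -0.6250), dt=1.0 → body Δ=(0.3651, 0.0500, -0.6250) → world pose (0.7600, -0.0720, -1.0795)
step 4: ξ=(vx,vy,ωz)=(-0.0750, -0.1250, 1.7045), dt=0.5 → body Δ=(-0.0081, -0.0702, 0.8523) → world pose (0.6943, -0.0980, -0.2273)

(0.6943, -0.0980, -0.2273)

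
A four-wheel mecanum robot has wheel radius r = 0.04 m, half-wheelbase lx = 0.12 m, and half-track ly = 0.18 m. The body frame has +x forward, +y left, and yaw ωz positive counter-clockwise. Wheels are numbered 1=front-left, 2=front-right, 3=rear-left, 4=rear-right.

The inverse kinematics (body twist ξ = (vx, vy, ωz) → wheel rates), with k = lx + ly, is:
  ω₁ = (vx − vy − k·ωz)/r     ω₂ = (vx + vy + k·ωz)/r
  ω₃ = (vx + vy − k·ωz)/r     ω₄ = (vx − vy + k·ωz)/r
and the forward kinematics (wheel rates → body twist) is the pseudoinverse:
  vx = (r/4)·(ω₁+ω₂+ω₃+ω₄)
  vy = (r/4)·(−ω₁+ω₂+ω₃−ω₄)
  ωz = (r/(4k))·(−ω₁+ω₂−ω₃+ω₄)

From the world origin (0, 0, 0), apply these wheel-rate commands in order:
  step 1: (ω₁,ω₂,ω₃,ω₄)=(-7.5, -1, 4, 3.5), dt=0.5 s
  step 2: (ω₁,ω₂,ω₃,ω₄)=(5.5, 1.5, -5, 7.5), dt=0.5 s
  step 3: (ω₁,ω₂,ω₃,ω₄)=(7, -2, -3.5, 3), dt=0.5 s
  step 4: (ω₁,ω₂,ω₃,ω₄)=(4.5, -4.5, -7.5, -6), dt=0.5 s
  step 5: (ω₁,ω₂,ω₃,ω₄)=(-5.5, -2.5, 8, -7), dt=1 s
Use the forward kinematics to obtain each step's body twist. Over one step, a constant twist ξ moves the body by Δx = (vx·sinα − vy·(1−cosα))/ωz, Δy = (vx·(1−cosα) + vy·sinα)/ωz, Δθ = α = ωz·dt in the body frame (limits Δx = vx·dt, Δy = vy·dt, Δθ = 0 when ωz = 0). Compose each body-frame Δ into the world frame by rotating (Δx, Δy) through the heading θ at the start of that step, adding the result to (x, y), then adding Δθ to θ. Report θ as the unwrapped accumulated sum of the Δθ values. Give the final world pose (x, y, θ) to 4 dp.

(-0.0134, 0.0157, -0.3250)

step 1: ξ=(vx,vy,ωz)=(-0.0100, 0.0700, 0.2000), dt=0.5 → body Δ=(-0.0067, 0.0347, 0.1000) → world pose (-0.0067, 0.0347, 0.1000)
step 2: ξ=(vx,vy,ωz)=(0.0950, -0.1650, 0.2833), dt=0.5 → body Δ=(0.0532, -0.0789, 0.1417) → world pose (0.0540, -0.0385, 0.2417)
step 3: ξ=(vx,vy,ωz)=(0.0450, -0.1550, -0.0833), dt=0.5 → body Δ=(0.0209, -0.0779, -0.0417) → world pose (0.0930, -0.1092, 0.2000)
step 4: ξ=(vx,vy,ωz)=(-0.1350, -0.1050, -0.2500), dt=0.5 → body Δ=(-0.0706, -0.0482, -0.1250) → world pose (0.0333, -0.1704, 0.0750)
step 5: ξ=(vx,vy,ωz)=(-0.0700, 0.1800, -0.4000), dt=1.0 → body Δ=(-0.0326, 0.1891, -0.4000) → world pose (-0.0134, 0.0157, -0.3250)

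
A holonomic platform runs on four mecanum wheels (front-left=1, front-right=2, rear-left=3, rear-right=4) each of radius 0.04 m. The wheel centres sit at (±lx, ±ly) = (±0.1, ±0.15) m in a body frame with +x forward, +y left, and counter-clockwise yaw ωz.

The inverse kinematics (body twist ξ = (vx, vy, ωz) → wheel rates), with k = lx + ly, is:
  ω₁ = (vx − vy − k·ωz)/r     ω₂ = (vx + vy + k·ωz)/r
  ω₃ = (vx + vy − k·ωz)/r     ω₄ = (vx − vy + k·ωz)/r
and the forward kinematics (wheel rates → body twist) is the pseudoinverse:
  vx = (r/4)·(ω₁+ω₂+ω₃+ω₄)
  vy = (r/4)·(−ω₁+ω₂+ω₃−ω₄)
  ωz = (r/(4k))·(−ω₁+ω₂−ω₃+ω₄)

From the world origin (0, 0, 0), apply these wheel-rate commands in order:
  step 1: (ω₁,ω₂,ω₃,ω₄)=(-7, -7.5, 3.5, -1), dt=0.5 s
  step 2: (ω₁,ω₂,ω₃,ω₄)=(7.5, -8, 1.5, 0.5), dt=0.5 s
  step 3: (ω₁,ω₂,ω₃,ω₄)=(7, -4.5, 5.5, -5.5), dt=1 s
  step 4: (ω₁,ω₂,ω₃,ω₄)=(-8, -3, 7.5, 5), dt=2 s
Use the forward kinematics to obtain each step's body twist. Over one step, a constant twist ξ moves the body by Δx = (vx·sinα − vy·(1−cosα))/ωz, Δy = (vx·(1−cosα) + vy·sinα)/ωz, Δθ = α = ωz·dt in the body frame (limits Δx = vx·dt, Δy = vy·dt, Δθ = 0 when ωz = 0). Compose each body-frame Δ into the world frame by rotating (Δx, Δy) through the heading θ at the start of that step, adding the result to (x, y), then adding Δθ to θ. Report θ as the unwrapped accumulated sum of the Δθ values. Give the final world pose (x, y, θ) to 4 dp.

step 1: ξ=(vx,vy,ωz)=(-0.1200, 0.0400, -0.2000), dt=0.5 → body Δ=(-0.0589, 0.0230, -0.1000) → world pose (-0.0589, 0.0230, -0.1000)
step 2: ξ=(vx,vy,ωz)=(0.0150, -0.1450, -0.6600), dt=0.5 → body Δ=(-0.0045, -0.0724, -0.3300) → world pose (-0.0706, -0.0486, -0.4300)
step 3: ξ=(vx,vy,ωz)=(0.0250, -0.0050, -0.9000), dt=1.0 → body Δ=(0.0197, -0.0149, -0.9000) → world pose (-0.0589, -0.0703, -1.3300)
step 4: ξ=(vx,vy,ωz)=(0.0150, 0.0750, 0.1000), dt=2.0 → body Δ=(0.0149, 0.1520, 0.2000) → world pose (0.0922, -0.0485, -1.1300)

(0.0922, -0.0485, -1.1300)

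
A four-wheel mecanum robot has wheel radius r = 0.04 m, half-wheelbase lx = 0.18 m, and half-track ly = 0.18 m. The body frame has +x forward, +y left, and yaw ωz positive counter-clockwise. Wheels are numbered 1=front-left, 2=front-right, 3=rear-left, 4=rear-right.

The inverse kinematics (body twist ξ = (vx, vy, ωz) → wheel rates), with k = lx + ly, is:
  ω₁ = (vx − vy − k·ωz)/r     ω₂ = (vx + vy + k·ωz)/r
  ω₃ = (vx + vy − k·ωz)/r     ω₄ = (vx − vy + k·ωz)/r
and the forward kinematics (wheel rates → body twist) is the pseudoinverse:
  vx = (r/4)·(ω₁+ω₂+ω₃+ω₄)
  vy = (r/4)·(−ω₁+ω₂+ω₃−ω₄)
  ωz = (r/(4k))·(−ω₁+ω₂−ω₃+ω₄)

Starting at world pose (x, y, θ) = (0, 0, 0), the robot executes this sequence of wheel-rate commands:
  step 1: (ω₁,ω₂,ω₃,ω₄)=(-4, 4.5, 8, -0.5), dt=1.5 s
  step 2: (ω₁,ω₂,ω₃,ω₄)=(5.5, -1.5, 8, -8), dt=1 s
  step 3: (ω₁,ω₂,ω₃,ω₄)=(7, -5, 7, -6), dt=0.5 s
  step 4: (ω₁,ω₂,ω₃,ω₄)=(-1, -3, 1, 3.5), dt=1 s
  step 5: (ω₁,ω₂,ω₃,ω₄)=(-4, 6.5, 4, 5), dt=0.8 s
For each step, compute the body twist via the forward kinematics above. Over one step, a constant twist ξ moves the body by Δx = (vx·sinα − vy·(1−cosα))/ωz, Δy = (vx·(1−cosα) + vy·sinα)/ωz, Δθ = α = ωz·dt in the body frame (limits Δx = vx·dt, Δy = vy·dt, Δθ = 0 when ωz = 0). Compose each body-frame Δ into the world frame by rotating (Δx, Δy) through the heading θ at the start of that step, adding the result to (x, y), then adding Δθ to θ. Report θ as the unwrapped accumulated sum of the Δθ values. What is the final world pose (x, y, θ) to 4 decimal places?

step 1: ξ=(vx,vy,ωz)=(0.0800, 0.1700, 0.0000), dt=1.5 → body Δ=(0.1200, 0.2550, 0.0000) → world pose (0.1200, 0.2550, 0.0000)
step 2: ξ=(vx,vy,ωz)=(0.0400, 0.0900, -0.6389), dt=1.0 → body Δ=(0.0651, 0.0717, -0.6389) → world pose (0.1851, 0.3267, -0.6389)
step 3: ξ=(vx,vy,ωz)=(0.0300, 0.0100, -0.6944), dt=0.5 → body Δ=(0.0156, 0.0023, -0.3472) → world pose (0.1990, 0.3192, -0.9861)
step 4: ξ=(vx,vy,ωz)=(0.0050, -0.0450, 0.0139), dt=1.0 → body Δ=(0.0053, -0.0450, 0.0139) → world pose (0.1644, 0.2900, -0.9722)
step 5: ξ=(vx,vy,ωz)=(0.1150, 0.0950, 0.3194), dt=0.8 → body Δ=(0.0813, 0.0869, 0.2556) → world pose (0.2820, 0.2717, -0.7167)

(0.2820, 0.2717, -0.7167)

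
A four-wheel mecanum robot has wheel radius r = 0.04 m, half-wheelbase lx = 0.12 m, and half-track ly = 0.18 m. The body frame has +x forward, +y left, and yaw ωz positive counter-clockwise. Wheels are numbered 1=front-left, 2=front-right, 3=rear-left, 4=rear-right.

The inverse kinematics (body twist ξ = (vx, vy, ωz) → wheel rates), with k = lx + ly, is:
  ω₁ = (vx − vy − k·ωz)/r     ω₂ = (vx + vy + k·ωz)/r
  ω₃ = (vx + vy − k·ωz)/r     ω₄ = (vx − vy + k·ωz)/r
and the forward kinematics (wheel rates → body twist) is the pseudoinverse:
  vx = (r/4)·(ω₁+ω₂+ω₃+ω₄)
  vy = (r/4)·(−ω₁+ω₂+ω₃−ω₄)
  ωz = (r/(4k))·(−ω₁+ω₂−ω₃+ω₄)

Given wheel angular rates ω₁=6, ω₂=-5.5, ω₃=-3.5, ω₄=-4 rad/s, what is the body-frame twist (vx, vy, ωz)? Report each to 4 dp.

(-0.0700, -0.1100, -0.4000)

k = lx + ly = 0.12 + 0.18 = 0.3000
ω₁+ω₂+ω₃+ω₄ = -7.0000  →  vx = (0.04/4)·-7.0000 = -0.0700
−ω₁+ω₂+ω₃−ω₄ = -11.0000  →  vy = (0.04/4)·-11.0000 = -0.1100
−ω₁+ω₂−ω₃+ω₄ = -12.0000  →  ωz = (0.04/1.2000)·-12.0000 = -0.4000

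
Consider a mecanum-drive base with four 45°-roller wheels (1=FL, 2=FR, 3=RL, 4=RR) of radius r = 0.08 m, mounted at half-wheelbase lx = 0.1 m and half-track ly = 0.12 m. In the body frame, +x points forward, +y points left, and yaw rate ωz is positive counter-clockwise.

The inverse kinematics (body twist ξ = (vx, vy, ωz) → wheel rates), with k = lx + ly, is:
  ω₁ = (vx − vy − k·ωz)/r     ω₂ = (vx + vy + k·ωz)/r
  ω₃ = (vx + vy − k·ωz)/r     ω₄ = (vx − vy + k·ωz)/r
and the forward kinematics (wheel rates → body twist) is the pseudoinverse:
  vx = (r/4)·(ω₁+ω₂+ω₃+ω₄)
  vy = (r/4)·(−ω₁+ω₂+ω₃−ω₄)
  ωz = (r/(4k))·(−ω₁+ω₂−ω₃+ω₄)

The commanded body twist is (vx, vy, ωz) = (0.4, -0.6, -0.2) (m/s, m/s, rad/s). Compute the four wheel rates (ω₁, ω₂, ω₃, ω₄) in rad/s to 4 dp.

(13.0500, -3.0500, -1.9500, 11.9500)

k = lx + ly = 0.1 + 0.12 = 0.2200;  k·ωz = 0.2200·-0.2 = -0.0440
ω₁ (FL) = (vx − vy − k·ωz)/r = 1.0440/0.08 = 13.0500
ω₂ (FR) = (vx + vy + k·ωz)/r = -0.2440/0.08 = -3.0500
ω₃ (RL) = (vx + vy − k·ωz)/r = -0.1560/0.08 = -1.9500
ω₄ (RR) = (vx − vy + k·ωz)/r = 0.9560/0.08 = 11.9500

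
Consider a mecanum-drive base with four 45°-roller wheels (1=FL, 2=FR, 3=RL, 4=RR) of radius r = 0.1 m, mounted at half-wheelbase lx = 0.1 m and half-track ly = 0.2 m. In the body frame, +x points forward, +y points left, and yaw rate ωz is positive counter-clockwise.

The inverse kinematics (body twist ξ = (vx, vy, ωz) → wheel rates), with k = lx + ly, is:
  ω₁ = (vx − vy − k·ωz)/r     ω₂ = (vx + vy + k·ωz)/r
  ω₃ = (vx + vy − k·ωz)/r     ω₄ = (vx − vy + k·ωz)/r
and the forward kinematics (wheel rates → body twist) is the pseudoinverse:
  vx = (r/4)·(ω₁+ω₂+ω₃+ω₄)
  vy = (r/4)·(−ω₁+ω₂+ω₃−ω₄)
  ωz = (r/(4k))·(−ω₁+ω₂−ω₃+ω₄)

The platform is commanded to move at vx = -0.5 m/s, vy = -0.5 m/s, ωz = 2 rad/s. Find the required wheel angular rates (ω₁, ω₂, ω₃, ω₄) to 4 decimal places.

k = lx + ly = 0.1 + 0.2 = 0.3000;  k·ωz = 0.3000·2 = 0.6000
ω₁ (FL) = (vx − vy − k·ωz)/r = -0.6000/0.1 = -6.0000
ω₂ (FR) = (vx + vy + k·ωz)/r = -0.4000/0.1 = -4.0000
ω₃ (RL) = (vx + vy − k·ωz)/r = -1.6000/0.1 = -16.0000
ω₄ (RR) = (vx − vy + k·ωz)/r = 0.6000/0.1 = 6.0000

(-6.0000, -4.0000, -16.0000, 6.0000)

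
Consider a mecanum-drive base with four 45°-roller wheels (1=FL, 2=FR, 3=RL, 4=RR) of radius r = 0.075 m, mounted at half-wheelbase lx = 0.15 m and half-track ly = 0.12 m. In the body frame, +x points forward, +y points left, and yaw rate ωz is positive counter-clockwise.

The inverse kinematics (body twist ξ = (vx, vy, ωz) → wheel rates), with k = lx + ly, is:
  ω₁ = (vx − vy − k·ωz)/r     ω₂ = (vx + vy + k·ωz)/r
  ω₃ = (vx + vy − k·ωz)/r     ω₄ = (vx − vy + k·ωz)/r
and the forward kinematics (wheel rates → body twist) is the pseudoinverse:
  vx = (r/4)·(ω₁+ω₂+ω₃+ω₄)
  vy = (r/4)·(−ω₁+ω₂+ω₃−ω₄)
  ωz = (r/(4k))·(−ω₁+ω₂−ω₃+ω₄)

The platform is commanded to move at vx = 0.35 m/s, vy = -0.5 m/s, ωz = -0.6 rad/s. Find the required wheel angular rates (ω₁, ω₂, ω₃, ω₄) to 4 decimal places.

(13.4933, -4.1600, 0.1600, 9.1733)

k = lx + ly = 0.15 + 0.12 = 0.2700;  k·ωz = 0.2700·-0.6 = -0.1620
ω₁ (FL) = (vx − vy − k·ωz)/r = 1.0120/0.075 = 13.4933
ω₂ (FR) = (vx + vy + k·ωz)/r = -0.3120/0.075 = -4.1600
ω₃ (RL) = (vx + vy − k·ωz)/r = 0.0120/0.075 = 0.1600
ω₄ (RR) = (vx − vy + k·ωz)/r = 0.6880/0.075 = 9.1733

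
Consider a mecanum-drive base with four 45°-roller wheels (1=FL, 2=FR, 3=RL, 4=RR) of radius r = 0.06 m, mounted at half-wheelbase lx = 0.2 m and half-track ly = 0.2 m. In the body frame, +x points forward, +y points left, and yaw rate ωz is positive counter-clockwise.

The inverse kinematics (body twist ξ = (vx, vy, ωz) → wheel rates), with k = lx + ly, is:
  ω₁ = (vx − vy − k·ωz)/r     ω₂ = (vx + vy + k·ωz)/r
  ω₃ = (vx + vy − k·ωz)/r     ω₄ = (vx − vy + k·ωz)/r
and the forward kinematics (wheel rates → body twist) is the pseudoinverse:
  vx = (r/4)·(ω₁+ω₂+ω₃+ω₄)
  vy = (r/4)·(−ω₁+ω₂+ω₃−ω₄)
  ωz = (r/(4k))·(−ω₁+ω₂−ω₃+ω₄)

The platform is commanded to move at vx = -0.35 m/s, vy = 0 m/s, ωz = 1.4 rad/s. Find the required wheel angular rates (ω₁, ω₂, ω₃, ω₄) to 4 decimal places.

k = lx + ly = 0.2 + 0.2 = 0.4000;  k·ωz = 0.4000·1.4 = 0.5600
ω₁ (FL) = (vx − vy − k·ωz)/r = -0.9100/0.06 = -15.1667
ω₂ (FR) = (vx + vy + k·ωz)/r = 0.2100/0.06 = 3.5000
ω₃ (RL) = (vx + vy − k·ωz)/r = -0.9100/0.06 = -15.1667
ω₄ (RR) = (vx − vy + k·ωz)/r = 0.2100/0.06 = 3.5000

(-15.1667, 3.5000, -15.1667, 3.5000)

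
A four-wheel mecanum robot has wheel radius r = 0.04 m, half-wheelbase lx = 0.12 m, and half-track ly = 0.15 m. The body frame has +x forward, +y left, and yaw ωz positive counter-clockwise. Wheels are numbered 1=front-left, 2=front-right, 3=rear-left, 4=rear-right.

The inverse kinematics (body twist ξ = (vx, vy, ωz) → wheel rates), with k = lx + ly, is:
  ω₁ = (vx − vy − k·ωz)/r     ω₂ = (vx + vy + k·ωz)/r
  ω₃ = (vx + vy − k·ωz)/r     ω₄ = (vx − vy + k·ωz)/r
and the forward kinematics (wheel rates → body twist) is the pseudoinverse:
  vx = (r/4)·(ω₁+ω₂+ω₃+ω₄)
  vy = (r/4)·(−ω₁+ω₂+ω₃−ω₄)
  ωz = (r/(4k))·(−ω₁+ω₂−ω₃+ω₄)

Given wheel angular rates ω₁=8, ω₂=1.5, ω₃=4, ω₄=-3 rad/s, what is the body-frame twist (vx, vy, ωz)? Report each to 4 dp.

(0.1050, 0.0050, -0.5000)

k = lx + ly = 0.12 + 0.15 = 0.2700
ω₁+ω₂+ω₃+ω₄ = 10.5000  →  vx = (0.04/4)·10.5000 = 0.1050
−ω₁+ω₂+ω₃−ω₄ = 0.5000  →  vy = (0.04/4)·0.5000 = 0.0050
−ω₁+ω₂−ω₃+ω₄ = -13.5000  →  ωz = (0.04/1.0800)·-13.5000 = -0.5000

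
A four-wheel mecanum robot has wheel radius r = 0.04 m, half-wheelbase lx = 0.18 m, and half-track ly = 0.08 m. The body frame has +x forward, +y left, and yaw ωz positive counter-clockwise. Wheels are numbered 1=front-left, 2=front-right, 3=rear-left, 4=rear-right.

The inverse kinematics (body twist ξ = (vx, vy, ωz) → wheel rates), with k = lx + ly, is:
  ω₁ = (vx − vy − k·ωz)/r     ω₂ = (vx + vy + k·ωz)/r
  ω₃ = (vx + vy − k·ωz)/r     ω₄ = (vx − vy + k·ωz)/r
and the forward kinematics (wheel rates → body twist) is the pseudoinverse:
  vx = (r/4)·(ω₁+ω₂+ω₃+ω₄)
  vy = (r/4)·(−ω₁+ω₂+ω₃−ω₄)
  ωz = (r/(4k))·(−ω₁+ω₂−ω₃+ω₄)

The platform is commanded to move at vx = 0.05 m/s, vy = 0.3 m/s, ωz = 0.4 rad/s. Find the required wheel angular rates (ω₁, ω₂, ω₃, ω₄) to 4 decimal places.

k = lx + ly = 0.18 + 0.08 = 0.2600;  k·ωz = 0.2600·0.4 = 0.1040
ω₁ (FL) = (vx − vy − k·ωz)/r = -0.3540/0.04 = -8.8500
ω₂ (FR) = (vx + vy + k·ωz)/r = 0.4540/0.04 = 11.3500
ω₃ (RL) = (vx + vy − k·ωz)/r = 0.2460/0.04 = 6.1500
ω₄ (RR) = (vx − vy + k·ωz)/r = -0.1460/0.04 = -3.6500

(-8.8500, 11.3500, 6.1500, -3.6500)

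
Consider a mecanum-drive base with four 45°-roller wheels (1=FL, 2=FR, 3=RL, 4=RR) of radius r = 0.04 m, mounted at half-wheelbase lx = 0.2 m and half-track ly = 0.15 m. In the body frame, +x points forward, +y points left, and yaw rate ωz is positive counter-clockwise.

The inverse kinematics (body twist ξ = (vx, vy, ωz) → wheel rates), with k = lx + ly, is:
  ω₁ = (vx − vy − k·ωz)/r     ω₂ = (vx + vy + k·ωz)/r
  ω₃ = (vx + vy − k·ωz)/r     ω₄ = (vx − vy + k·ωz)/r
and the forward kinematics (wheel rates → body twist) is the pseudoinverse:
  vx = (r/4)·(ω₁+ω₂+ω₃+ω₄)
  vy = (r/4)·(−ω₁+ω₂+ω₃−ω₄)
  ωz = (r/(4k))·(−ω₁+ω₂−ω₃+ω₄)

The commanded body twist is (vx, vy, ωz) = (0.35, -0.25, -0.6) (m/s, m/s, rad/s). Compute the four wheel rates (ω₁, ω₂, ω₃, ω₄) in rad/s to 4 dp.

(20.2500, -2.7500, 7.7500, 9.7500)

k = lx + ly = 0.2 + 0.15 = 0.3500;  k·ωz = 0.3500·-0.6 = -0.2100
ω₁ (FL) = (vx − vy − k·ωz)/r = 0.8100/0.04 = 20.2500
ω₂ (FR) = (vx + vy + k·ωz)/r = -0.1100/0.04 = -2.7500
ω₃ (RL) = (vx + vy − k·ωz)/r = 0.3100/0.04 = 7.7500
ω₄ (RR) = (vx − vy + k·ωz)/r = 0.3900/0.04 = 9.7500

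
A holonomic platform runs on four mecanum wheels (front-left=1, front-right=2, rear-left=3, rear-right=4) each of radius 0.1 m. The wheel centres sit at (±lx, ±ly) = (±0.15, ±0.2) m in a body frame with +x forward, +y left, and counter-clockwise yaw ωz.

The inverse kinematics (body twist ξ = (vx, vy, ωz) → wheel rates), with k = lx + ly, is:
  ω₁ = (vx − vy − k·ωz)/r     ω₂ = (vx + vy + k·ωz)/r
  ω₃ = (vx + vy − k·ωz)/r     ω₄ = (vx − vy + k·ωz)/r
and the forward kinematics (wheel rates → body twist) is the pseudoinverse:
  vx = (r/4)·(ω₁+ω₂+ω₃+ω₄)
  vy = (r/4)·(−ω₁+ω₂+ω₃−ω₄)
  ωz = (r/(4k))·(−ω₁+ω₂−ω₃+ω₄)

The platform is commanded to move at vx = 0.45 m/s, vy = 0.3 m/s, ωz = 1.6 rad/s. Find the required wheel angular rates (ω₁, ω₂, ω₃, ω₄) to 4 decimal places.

(-4.1000, 13.1000, 1.9000, 7.1000)

k = lx + ly = 0.15 + 0.2 = 0.3500;  k·ωz = 0.3500·1.6 = 0.5600
ω₁ (FL) = (vx − vy − k·ωz)/r = -0.4100/0.1 = -4.1000
ω₂ (FR) = (vx + vy + k·ωz)/r = 1.3100/0.1 = 13.1000
ω₃ (RL) = (vx + vy − k·ωz)/r = 0.1900/0.1 = 1.9000
ω₄ (RR) = (vx − vy + k·ωz)/r = 0.7100/0.1 = 7.1000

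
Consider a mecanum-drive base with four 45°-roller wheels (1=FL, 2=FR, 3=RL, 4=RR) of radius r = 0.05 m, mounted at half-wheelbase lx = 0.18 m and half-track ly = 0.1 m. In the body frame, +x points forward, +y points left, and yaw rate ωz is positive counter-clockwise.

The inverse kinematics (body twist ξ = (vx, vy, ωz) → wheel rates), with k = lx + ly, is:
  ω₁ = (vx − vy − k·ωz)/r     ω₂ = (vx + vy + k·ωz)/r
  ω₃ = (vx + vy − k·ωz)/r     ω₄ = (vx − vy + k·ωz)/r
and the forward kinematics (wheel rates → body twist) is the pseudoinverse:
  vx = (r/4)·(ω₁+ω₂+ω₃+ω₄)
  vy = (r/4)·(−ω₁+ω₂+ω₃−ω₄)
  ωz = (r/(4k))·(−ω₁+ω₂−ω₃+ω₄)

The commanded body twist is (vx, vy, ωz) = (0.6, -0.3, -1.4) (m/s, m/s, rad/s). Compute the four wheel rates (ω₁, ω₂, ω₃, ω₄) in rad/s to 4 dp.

k = lx + ly = 0.18 + 0.1 = 0.2800;  k·ωz = 0.2800·-1.4 = -0.3920
ω₁ (FL) = (vx − vy − k·ωz)/r = 1.2920/0.05 = 25.8400
ω₂ (FR) = (vx + vy + k·ωz)/r = -0.0920/0.05 = -1.8400
ω₃ (RL) = (vx + vy − k·ωz)/r = 0.6920/0.05 = 13.8400
ω₄ (RR) = (vx − vy + k·ωz)/r = 0.5080/0.05 = 10.1600

(25.8400, -1.8400, 13.8400, 10.1600)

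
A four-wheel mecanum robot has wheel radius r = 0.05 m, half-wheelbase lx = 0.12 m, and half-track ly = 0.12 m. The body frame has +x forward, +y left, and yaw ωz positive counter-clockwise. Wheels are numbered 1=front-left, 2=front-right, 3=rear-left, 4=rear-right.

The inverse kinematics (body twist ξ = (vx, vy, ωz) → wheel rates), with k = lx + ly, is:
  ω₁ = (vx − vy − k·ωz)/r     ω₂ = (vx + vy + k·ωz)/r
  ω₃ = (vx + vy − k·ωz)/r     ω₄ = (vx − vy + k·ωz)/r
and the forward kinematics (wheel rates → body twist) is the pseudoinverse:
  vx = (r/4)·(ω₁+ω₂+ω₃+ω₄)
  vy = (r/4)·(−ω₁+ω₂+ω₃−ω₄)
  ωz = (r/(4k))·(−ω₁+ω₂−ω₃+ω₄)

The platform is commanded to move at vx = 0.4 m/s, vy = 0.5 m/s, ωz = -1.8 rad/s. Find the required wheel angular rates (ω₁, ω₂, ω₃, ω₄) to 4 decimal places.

k = lx + ly = 0.12 + 0.12 = 0.2400;  k·ωz = 0.2400·-1.8 = -0.4320
ω₁ (FL) = (vx − vy − k·ωz)/r = 0.3320/0.05 = 6.6400
ω₂ (FR) = (vx + vy + k·ωz)/r = 0.4680/0.05 = 9.3600
ω₃ (RL) = (vx + vy − k·ωz)/r = 1.3320/0.05 = 26.6400
ω₄ (RR) = (vx − vy + k·ωz)/r = -0.5320/0.05 = -10.6400

(6.6400, 9.3600, 26.6400, -10.6400)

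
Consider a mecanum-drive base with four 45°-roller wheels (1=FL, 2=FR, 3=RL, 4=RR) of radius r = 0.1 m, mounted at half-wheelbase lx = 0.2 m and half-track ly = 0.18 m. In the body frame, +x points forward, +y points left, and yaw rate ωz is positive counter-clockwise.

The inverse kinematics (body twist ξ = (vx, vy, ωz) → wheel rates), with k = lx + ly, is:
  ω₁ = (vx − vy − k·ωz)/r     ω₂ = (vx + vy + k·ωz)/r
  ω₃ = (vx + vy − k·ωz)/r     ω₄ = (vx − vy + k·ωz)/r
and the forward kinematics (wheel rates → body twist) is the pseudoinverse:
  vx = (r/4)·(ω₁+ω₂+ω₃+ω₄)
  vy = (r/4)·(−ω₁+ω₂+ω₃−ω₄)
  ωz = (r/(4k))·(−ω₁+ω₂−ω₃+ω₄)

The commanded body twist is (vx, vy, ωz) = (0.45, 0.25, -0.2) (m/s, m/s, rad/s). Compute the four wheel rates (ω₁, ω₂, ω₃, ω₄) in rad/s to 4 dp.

k = lx + ly = 0.2 + 0.18 = 0.3800;  k·ωz = 0.3800·-0.2 = -0.0760
ω₁ (FL) = (vx − vy − k·ωz)/r = 0.2760/0.1 = 2.7600
ω₂ (FR) = (vx + vy + k·ωz)/r = 0.6240/0.1 = 6.2400
ω₃ (RL) = (vx + vy − k·ωz)/r = 0.7760/0.1 = 7.7600
ω₄ (RR) = (vx − vy + k·ωz)/r = 0.1240/0.1 = 1.2400

(2.7600, 6.2400, 7.7600, 1.2400)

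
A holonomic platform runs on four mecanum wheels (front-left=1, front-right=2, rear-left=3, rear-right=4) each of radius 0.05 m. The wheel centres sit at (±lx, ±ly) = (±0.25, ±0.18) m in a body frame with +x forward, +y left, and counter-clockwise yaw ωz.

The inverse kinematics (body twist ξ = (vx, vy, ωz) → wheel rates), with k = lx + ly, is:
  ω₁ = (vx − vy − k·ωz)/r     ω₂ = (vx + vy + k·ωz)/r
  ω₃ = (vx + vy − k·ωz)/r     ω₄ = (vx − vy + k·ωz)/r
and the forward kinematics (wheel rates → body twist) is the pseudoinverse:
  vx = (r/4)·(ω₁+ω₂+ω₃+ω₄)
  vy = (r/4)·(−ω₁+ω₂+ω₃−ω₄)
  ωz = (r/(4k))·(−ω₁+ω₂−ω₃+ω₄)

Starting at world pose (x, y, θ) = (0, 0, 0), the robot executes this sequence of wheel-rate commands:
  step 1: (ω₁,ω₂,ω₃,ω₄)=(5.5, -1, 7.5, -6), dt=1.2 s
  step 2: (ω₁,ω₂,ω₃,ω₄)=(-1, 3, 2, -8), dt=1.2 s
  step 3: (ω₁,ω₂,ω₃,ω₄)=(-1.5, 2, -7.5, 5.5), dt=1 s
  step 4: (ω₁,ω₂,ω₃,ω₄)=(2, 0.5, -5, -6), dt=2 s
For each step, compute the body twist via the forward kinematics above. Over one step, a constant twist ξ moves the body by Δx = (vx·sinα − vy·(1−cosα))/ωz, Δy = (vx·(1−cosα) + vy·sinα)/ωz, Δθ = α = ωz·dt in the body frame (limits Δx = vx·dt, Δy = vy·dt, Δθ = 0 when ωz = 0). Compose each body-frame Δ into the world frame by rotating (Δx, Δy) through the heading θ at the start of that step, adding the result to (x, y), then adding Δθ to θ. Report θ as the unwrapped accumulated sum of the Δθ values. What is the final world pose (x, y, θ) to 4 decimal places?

step 1: ξ=(vx,vy,ωz)=(0.0750, 0.0875, -0.5814), dt=1.2 → body Δ=(0.1180, 0.0665, -0.6977) → world pose (0.1180, 0.0665, -0.6977)
step 2: ξ=(vx,vy,ωz)=(-0.0500, 0.1750, -0.1744), dt=1.2 → body Δ=(-0.0377, 0.2147, -0.2093) → world pose (0.2271, 0.2553, -0.9070)
step 3: ξ=(vx,vy,ωz)=(-0.0187, -0.1187, 0.4797), dt=1.0 → body Δ=(0.0099, -0.1187, 0.4797) → world pose (0.1398, 0.1744, -0.4273)
step 4: ξ=(vx,vy,ωz)=(-0.1063, -0.0062, -0.0727), dt=2.0 → body Δ=(-0.2127, 0.0030, -0.1453) → world pose (-0.0525, 0.2652, -0.5727)

(-0.0525, 0.2652, -0.5727)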